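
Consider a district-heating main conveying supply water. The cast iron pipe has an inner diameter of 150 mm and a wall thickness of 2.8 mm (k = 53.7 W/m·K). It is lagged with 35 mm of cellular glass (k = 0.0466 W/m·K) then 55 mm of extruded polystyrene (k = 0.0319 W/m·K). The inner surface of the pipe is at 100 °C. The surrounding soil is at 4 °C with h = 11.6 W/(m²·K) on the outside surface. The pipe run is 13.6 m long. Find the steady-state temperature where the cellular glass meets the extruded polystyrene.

T ≈ 63.4 °C

For a radial system each layer contributes R = ln(r_out/r_in)/(2πkL); films add R = 1/(hA).
R_cast iron pipe wall = ln(77.8/75)/(2π×53.7×13.6) = 7.988×10^-6 K/W
R_cellular glass = ln(112.8/77.8)/(2π×0.0466×13.6) = 0.09329 K/W
R_extruded polystyrene = ln(167.8/112.8)/(2π×0.0319×13.6) = 0.1457 K/W
R_outer film = 1/(h_o·2πr_oL) = 1/(11.6×2π×0.1678×13.6) = 0.006012 K/W
R_total = 0.245 K/W
Q = ΔT/R_total = 96/0.245
Q = 392 W
T_interface = T_inner − Q·ΣR(inner→interface) = 100 − 392×0.0933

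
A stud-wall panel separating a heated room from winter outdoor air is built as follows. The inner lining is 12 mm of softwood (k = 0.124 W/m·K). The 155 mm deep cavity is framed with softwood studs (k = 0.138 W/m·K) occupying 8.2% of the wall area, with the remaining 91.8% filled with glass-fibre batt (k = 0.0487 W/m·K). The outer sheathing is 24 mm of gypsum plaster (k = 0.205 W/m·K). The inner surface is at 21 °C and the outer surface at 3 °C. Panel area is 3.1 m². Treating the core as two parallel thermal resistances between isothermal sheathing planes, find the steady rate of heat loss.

Sheathing layers in series; stud and cavity paths in parallel between them.
R_inner = 0.012/(0.124×3.1) = 0.03122 K/W
R_stud  = 0.155/(0.138×0.082×3.1) = 4.419 K/W
R_cav   = 0.155/(0.0487×0.918×3.1) = 1.118 K/W
1/R_core = 1/R_stud + 1/R_cav → R_core = 0.8925 K/W
R_outer = 0.024/(0.205×3.1) = 0.03777 K/W
R_total = 0.9615 K/W
Q = ΔT/R_total = 18/0.9615

Q ≈ 18.7 W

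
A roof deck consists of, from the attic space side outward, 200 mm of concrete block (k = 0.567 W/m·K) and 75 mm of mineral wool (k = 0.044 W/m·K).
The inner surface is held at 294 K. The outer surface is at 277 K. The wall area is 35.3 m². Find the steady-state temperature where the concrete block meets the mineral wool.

T ≈ 291 K

Model the wall as resistances in series:
R_concrete block = L/(kA) = 0.2/(0.567×35.3) = 0.009992 K/W
R_mineral wool = L/(kA) = 0.075/(0.044×35.3) = 0.04829 K/W
R_total = 0.05828 K/W;  Q = ΔT/R_total = 17/0.05828 = 291.7 W
T_interface = T_inner − Q·ΣR(inner→interface) = 294 − 292×0.009992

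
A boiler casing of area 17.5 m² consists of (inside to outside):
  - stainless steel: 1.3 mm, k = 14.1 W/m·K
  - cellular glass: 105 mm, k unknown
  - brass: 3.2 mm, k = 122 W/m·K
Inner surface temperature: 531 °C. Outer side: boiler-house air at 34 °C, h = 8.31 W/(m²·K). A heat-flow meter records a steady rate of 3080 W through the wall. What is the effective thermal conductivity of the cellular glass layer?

Treating each layer as a thermal resistance in series:
R_stainless steel = L/(kA) = 0.0013/(14.1×17.5) = 5.268×10^-6 K/W
R_brass = L/(kA) = 0.0032/(122×17.5) = 1.499×10^-6 K/W
R_outer film = 1/(h_o·A) = 1/(8.31×17.5) = 0.006876 K/W
Sum of known resistances R_other = 0.006883 K/W
Total R = ΔT/Q = 497/3080 = 0.1614 K/W
R_cellular glass = R_total − R_other = 0.1545 K/W
k = L/(R·A) = 0.105/(0.1545×17.5)

k ≈ 0.0388 W/(m·K)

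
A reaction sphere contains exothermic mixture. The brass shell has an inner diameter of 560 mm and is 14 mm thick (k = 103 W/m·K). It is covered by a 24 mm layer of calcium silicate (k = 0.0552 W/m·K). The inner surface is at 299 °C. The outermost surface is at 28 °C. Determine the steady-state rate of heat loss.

Q ≈ 732 W

Each spherical layer contributes R = (1/r_i − 1/r_o)/(4πk):
R_brass shell = (1/0.28 − 1/0.294)/(4π×103) = 1.314×10^-4 K/W
R_calcium silicate = (1/0.294 − 1/0.318)/(4π×0.0552) = 0.3701 K/W
R_total = 0.3702 K/W
Q = ΔT/R_total = 271/0.3702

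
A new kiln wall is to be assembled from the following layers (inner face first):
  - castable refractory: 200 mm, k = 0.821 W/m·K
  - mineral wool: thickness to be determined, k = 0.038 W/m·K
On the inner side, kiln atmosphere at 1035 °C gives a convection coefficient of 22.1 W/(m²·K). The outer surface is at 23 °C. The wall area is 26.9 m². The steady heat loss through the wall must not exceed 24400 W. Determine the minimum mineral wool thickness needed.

Thermal resistances in series:
R_inner film = 1/(h_i·A) = 1/(22.1×26.9) = 0.001682 K/W
R_castable refractory = L/(kA) = 0.2/(0.821×26.9) = 0.009056 K/W
Sum of the known resistances R_other = 0.01074 K/W
Required total resistance R_tot = ΔT/Q_allow = 1012/24400 = 0.04148 K/W
R_mineral wool = R_tot − R_other = 0.03074 K/W
L = R·k·A = 0.03074×0.038×26.9

L ≈ 31.4 mm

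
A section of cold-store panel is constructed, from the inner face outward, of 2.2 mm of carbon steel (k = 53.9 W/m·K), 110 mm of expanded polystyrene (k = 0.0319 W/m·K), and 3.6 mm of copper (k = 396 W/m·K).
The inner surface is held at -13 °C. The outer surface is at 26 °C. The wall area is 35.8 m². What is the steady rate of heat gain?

Q ≈ 405 W

Series thermal resistances:
R_carbon steel = L/(kA) = 0.0022/(53.9×35.8) = 1.14×10^-6 K/W
R_expanded polystyrene = L/(kA) = 0.11/(0.0319×35.8) = 0.09632 K/W
R_copper = L/(kA) = 0.0036/(396×35.8) = 2.539×10^-7 K/W
R_total = 0.09632 K/W
Q = ΔT / R_total = 39 / 0.09632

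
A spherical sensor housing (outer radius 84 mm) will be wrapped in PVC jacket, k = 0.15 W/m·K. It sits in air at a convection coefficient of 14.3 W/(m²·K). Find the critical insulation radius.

For a sphere r_cr = 2k/h = 2×0.15/14.3
r_cr = 21 mm; since the bare radius (84 mm) is above r_cr, any added insulation will reduce heat loss.

r_cr ≈ 21 mm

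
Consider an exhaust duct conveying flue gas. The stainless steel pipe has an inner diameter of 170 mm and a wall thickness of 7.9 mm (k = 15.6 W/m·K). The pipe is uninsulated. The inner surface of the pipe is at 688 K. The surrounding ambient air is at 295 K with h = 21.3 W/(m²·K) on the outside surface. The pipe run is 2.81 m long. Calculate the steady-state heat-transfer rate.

Radial resistances (cylindrical: R_cond = ln(r_o/r_i)/(2πkL), R_conv = 1/(h·2πrL)):
R_stainless steel pipe wall = ln(92.9/85)/(2π×15.6×2.81) = 3.227×10^-4 K/W
R_outer film = 1/(h_o·2πr_oL) = 1/(21.3×2π×0.0929×2.81) = 0.02862 K/W
R_total = 0.02895 K/W
Q = ΔT/R_total = 393/0.02895

Q ≈ 13600 W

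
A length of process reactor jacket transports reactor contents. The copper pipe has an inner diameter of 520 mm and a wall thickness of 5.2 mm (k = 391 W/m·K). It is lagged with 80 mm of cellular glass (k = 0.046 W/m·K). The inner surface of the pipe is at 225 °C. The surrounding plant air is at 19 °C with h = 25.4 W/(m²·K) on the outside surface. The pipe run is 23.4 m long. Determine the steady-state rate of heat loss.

For a radial system each layer contributes R = ln(r_out/r_in)/(2πkL); films add R = 1/(hA).
R_copper pipe wall = ln(265.2/260)/(2π×391×23.4) = 3.445×10^-7 K/W
R_cellular glass = ln(345.2/265.2)/(2π×0.046×23.4) = 0.03898 K/W
R_outer film = 1/(h_o·2πr_oL) = 1/(25.4×2π×0.3452×23.4) = 7.757×10^-4 K/W
R_total = 0.03976 K/W
Q = ΔT/R_total = 206/0.03976

Q ≈ 5180 W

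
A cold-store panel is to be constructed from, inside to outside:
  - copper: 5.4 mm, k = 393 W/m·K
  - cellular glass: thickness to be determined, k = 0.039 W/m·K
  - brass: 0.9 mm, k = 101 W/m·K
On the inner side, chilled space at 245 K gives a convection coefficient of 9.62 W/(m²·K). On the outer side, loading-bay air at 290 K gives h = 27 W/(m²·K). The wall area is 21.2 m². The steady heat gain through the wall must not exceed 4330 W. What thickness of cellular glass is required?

L ≈ 3.09 mm

Model the wall as resistances in series:
R_inner film = 1/(h_i·A) = 1/(9.62×21.2) = 0.004903 K/W
R_copper = L/(kA) = 0.0054/(393×21.2) = 6.481×10^-7 K/W
R_brass = L/(kA) = 0.0009/(101×21.2) = 4.203×10^-7 K/W
R_outer film = 1/(h_o·A) = 1/(27×21.2) = 0.001747 K/W
Sum of the known resistances R_other = 0.006651 K/W
Required total resistance R_tot = ΔT/Q_allow = 45/4330 = 0.01039 K/W
R_cellular glass = R_tot − R_other = 0.003741 K/W
L = R·k·A = 0.003741×0.039×21.2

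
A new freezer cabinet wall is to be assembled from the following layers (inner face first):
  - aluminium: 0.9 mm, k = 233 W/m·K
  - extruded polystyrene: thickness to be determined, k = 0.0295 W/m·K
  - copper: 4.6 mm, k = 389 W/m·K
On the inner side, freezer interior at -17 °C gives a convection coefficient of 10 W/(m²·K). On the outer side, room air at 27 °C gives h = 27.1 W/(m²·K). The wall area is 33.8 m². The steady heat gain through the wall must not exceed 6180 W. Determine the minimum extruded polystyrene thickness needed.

L ≈ 3.06 mm

Model the wall as resistances in series:
R_inner film = 1/(h_i·A) = 1/(10×33.8) = 0.002959 K/W
R_aluminium = L/(kA) = 0.0009/(233×33.8) = 1.143×10^-7 K/W
R_copper = L/(kA) = 0.0046/(389×33.8) = 3.499×10^-7 K/W
R_outer film = 1/(h_o·A) = 1/(27.1×33.8) = 0.001092 K/W
Sum of the known resistances R_other = 0.004051 K/W
Required total resistance R_tot = ΔT/Q_allow = 44/6180 = 0.00712 K/W
R_extruded polystyrene = R_tot − R_other = 0.003069 K/W
L = R·k·A = 0.003069×0.0295×33.8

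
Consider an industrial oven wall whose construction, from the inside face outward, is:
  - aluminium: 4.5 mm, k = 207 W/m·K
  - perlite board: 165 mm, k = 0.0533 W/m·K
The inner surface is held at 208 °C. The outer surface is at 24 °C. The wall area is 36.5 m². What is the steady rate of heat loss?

Q ≈ 2170 W

Series thermal resistances:
R_aluminium = L/(kA) = 0.0045/(207×36.5) = 5.956×10^-7 K/W
R_perlite board = L/(kA) = 0.165/(0.0533×36.5) = 0.08481 K/W
R_total = 0.08481 K/W
Q = ΔT / R_total = 184 / 0.08481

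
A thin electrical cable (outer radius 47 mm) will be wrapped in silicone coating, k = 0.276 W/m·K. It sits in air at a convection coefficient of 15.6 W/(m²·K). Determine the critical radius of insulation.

For a cylinder r_cr = k/h = 0.276/15.6
r_cr = 17.7 mm; since the bare radius (47 mm) is above r_cr, any added insulation will reduce heat loss.

r_cr ≈ 17.7 mm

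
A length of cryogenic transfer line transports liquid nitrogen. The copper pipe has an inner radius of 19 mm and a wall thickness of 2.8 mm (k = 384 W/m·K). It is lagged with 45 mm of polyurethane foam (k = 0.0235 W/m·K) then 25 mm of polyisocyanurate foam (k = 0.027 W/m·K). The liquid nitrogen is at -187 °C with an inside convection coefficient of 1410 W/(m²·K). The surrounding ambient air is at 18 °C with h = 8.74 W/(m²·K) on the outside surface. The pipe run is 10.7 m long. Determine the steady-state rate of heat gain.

Per-layer cylindrical resistances, series-summed:
R_inner film = 1/(h_i·2πr₁L) = 1/(1410×2π×0.019×10.7) = 5.552×10^-4 K/W
R_copper pipe wall = ln(21.8/19)/(2π×384×10.7) = 5.325×10^-6 K/W
R_polyurethane foam = ln(66.8/21.8)/(2π×0.0235×10.7) = 0.7088 K/W
R_polyisocyanurate foam = ln(91.8/66.8)/(2π×0.027×10.7) = 0.1751 K/W
R_outer film = 1/(h_o·2πr_oL) = 1/(8.74×2π×0.0918×10.7) = 0.01854 K/W
R_total = 0.903 K/W
Q = ΔT/R_total = 205/0.903

Q ≈ 227 W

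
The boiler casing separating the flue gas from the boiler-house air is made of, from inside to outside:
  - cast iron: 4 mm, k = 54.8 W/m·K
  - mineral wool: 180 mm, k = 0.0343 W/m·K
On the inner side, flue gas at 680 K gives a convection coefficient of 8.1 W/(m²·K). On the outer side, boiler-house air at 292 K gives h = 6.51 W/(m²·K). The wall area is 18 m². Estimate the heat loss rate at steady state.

Series thermal resistances:
R_inner film = 1/(h_i·A) = 1/(8.1×18) = 0.006859 K/W
R_cast iron = L/(kA) = 0.004/(54.8×18) = 4.055×10^-6 K/W
R_mineral wool = L/(kA) = 0.18/(0.0343×18) = 0.2915 K/W
R_outer film = 1/(h_o·A) = 1/(6.51×18) = 0.008534 K/W
R_total = 0.3069 K/W
Q = ΔT / R_total = 388 / 0.3069

Q ≈ 1260 W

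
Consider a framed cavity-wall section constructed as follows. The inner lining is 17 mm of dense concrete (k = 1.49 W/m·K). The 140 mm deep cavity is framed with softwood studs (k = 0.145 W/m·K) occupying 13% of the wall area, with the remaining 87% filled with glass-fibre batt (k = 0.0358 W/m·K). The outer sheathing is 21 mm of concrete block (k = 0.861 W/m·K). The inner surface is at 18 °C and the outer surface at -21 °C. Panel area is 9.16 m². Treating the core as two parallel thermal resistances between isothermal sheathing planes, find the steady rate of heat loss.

Sheathing layers in series; stud and cavity paths in parallel between them.
R_inner = 0.017/(1.49×9.16) = 0.001246 K/W
R_stud  = 0.14/(0.145×0.13×9.16) = 0.8108 K/W
R_cav   = 0.14/(0.0358×0.87×9.16) = 0.4907 K/W
1/R_core = 1/R_stud + 1/R_cav → R_core = 0.3057 K/W
R_outer = 0.021/(0.861×9.16) = 0.002663 K/W
R_total = 0.3096 K/W
Q = ΔT/R_total = 39/0.3096

Q ≈ 126 W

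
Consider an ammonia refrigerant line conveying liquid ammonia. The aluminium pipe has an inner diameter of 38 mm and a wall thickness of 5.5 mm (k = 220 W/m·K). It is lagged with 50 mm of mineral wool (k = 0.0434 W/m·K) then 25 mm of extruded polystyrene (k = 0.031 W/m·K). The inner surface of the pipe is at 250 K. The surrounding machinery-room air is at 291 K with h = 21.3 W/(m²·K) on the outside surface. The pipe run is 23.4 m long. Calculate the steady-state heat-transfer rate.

For a radial system each layer contributes R = ln(r_out/r_in)/(2πkL); films add R = 1/(hA).
R_aluminium pipe wall = ln(24.5/19)/(2π×220×23.4) = 7.86×10^-6 K/W
R_mineral wool = ln(74.5/24.5)/(2π×0.0434×23.4) = 0.1743 K/W
R_extruded polystyrene = ln(99.5/74.5)/(2π×0.031×23.4) = 0.06349 K/W
R_outer film = 1/(h_o·2πr_oL) = 1/(21.3×2π×0.0995×23.4) = 0.003209 K/W
R_total = 0.241 K/W
Q = ΔT/R_total = 41/0.241

Q ≈ 170 W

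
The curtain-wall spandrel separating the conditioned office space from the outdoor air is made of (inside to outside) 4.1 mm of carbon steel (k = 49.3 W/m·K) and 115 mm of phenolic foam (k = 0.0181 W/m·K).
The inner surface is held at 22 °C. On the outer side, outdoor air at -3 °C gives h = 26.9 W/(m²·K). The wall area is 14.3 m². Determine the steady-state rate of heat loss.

Thermal resistances in series:
R_carbon steel = L/(kA) = 0.0041/(49.3×14.3) = 5.816×10^-6 K/W
R_phenolic foam = L/(kA) = 0.115/(0.0181×14.3) = 0.4443 K/W
R_outer film = 1/(h_o·A) = 1/(26.9×14.3) = 0.0026 K/W
R_total = 0.4469 K/W
Q = ΔT / R_total = 25 / 0.4469

Q ≈ 55.9 W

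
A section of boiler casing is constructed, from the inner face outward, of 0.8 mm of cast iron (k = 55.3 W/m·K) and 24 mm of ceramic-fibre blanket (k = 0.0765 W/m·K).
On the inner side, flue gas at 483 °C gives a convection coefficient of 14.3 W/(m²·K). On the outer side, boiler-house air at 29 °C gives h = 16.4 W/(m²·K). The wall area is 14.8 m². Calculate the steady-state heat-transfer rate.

Q ≈ 15100 W

Using the resistance-network approach (series):
R_inner film = 1/(h_i·A) = 1/(14.3×14.8) = 0.004725 K/W
R_cast iron = L/(kA) = 0.0008/(55.3×14.8) = 9.775×10^-7 K/W
R_ceramic-fibre blanket = L/(kA) = 0.024/(0.0765×14.8) = 0.0212 K/W
R_outer film = 1/(h_o·A) = 1/(16.4×14.8) = 0.00412 K/W
R_total = 0.03004 K/W
Q = ΔT / R_total = 454 / 0.03004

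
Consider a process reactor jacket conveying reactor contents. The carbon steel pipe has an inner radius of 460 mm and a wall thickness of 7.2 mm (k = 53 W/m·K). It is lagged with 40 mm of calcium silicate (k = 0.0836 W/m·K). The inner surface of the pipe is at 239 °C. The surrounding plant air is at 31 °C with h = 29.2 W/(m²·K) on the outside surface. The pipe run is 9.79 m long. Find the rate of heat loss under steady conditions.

Q ≈ 12200 W

For a radial system each layer contributes R = ln(r_out/r_in)/(2πkL); films add R = 1/(hA).
R_carbon steel pipe wall = ln(467.2/460)/(2π×53×9.79) = 4.764×10^-6 K/W
R_calcium silicate = ln(507.2/467.2)/(2π×0.0836×9.79) = 0.01597 K/W
R_outer film = 1/(h_o·2πr_oL) = 1/(29.2×2π×0.5072×9.79) = 0.001098 K/W
R_total = 0.01708 K/W
Q = ΔT/R_total = 208/0.01708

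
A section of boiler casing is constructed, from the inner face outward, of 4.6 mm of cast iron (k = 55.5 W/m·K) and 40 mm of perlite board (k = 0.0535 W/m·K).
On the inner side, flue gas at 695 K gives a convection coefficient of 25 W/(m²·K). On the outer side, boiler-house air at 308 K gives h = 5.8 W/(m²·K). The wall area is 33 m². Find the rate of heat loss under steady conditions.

Thermal resistances in series:
R_inner film = 1/(h_i·A) = 1/(25×33) = 0.001212 K/W
R_cast iron = L/(kA) = 0.0046/(55.5×33) = 2.512×10^-6 K/W
R_perlite board = L/(kA) = 0.04/(0.0535×33) = 0.02266 K/W
R_outer film = 1/(h_o·A) = 1/(5.8×33) = 0.005225 K/W
R_total = 0.0291 K/W
Q = ΔT / R_total = 387 / 0.0291

Q ≈ 13300 W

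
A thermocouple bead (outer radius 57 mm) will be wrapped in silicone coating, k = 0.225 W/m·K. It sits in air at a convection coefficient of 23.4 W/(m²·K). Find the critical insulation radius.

For a sphere r_cr = 2k/h = 2×0.225/23.4
r_cr = 19.2 mm; since the bare radius (57 mm) is above r_cr, any added insulation will reduce heat loss.

r_cr ≈ 19.2 mm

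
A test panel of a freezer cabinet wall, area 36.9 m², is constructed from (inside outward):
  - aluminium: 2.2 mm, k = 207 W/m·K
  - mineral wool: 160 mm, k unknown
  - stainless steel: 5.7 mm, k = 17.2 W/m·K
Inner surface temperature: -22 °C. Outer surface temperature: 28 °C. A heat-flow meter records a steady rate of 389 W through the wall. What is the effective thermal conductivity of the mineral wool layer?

k ≈ 0.0337 W/(m·K)

Thermal resistances in series:
R_aluminium = L/(kA) = 0.0022/(207×36.9) = 2.88×10^-7 K/W
R_stainless steel = L/(kA) = 0.0057/(17.2×36.9) = 8.981×10^-6 K/W
Sum of known resistances R_other = 9.269×10^-6 K/W
Total R = ΔT/Q = 50/389 = 0.1285 K/W
R_mineral wool = R_total − R_other = 0.1285 K/W
k = L/(R·A) = 0.16/(0.1285×36.9)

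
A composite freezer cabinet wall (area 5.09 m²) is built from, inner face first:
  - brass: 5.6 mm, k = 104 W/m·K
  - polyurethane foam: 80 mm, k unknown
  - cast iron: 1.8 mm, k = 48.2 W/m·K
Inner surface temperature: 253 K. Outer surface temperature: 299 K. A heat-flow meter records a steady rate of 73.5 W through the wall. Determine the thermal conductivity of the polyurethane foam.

Thermal resistances in series:
R_brass = L/(kA) = 0.0056/(104×5.09) = 1.058×10^-5 K/W
R_cast iron = L/(kA) = 0.0018/(48.2×5.09) = 7.337×10^-6 K/W
Sum of known resistances R_other = 1.792×10^-5 K/W
Total R = ΔT/Q = 46/73.5 = 0.6259 K/W
R_polyurethane foam = R_total − R_other = 0.6258 K/W
k = L/(R·A) = 0.08/(0.6258×5.09)

k ≈ 0.0251 W/(m·K)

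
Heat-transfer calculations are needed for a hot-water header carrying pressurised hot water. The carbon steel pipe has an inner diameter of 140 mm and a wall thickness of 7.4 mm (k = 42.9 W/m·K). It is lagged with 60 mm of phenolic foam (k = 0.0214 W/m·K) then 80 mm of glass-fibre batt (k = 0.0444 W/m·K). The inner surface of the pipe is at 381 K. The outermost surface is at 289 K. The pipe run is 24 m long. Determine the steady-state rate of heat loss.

Per-layer cylindrical resistances, series-summed:
R_carbon steel pipe wall = ln(77.4/70)/(2π×42.9×24) = 1.553×10^-5 K/W
R_phenolic foam = ln(137.4/77.4)/(2π×0.0214×24) = 0.1778 K/W
R_glass-fibre batt = ln(217.4/137.4)/(2π×0.0444×24) = 0.06853 K/W
R_total = 0.2464 K/W
Q = ΔT/R_total = 92/0.2464

Q ≈ 373 W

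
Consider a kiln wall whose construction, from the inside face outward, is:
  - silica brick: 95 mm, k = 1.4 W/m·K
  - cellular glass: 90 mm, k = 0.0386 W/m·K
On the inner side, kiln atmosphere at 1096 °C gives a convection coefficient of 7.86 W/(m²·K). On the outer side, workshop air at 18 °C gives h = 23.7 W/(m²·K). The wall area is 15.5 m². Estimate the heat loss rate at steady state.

Treating each layer as a thermal resistance in series:
R_inner film = 1/(h_i·A) = 1/(7.86×15.5) = 0.008208 K/W
R_silica brick = L/(kA) = 0.095/(1.4×15.5) = 0.004378 K/W
R_cellular glass = L/(kA) = 0.09/(0.0386×15.5) = 0.1504 K/W
R_outer film = 1/(h_o·A) = 1/(23.7×15.5) = 0.002722 K/W
R_total = 0.1657 K/W
Q = ΔT / R_total = 1078 / 0.1657

Q ≈ 6500 W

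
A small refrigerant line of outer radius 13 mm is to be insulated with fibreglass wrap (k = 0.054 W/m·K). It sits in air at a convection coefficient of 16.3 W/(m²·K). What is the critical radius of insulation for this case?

r_cr ≈ 3.31 mm

For a cylinder r_cr = k/h = 0.054/16.3
r_cr = 3.31 mm; since the bare radius (13 mm) is above r_cr, any added insulation will reduce heat loss.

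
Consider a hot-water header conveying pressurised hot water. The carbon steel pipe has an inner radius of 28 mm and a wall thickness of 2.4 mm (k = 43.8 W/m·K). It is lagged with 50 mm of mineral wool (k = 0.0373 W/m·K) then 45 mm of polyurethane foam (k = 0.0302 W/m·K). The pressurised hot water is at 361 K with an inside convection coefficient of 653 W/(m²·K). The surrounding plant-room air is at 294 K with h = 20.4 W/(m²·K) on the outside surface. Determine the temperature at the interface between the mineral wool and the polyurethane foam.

Radial resistances (cylindrical: R_cond = ln(r_o/r_i)/(2πkL), R_conv = 1/(h·2πrL)):
R_inner film = 1/(h_i·2πr₁L) = 1/(653×2π×0.028×1) = 0.008705 K/W
R_carbon steel pipe wall = ln(30.4/28)/(2π×43.8×1) = 2.988×10^-4 K/W
R_mineral wool = ln(80.4/30.4)/(2π×0.0373×1) = 4.15 K/W
R_polyurethane foam = ln(125.4/80.4)/(2π×0.0302×1) = 2.342 K/W
R_outer film = 1/(h_o·2πr_oL) = 1/(20.4×2π×0.1254×1) = 0.06221 K/W
R_total = 6.564 K/W
Q = ΔT/R_total = 67/6.564
Q = 10.2 W/m
T_interface = T_inner − Q·ΣR(inner→interface) = 361 − 10.2×4.159

T ≈ 319 K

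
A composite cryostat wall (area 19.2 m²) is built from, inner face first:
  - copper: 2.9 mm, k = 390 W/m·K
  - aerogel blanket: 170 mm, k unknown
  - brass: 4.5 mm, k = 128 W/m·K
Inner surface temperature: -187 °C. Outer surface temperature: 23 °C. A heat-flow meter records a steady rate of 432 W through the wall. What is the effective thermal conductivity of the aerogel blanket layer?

k ≈ 0.0182 W/(m·K)

Series thermal resistances:
R_copper = L/(kA) = 0.0029/(390×19.2) = 3.873×10^-7 K/W
R_brass = L/(kA) = 0.0045/(128×19.2) = 1.831×10^-6 K/W
Sum of known resistances R_other = 2.218×10^-6 K/W
Total R = ΔT/Q = 210/432 = 0.4861 K/W
R_aerogel blanket = R_total − R_other = 0.4861 K/W
k = L/(R·A) = 0.17/(0.4861×19.2)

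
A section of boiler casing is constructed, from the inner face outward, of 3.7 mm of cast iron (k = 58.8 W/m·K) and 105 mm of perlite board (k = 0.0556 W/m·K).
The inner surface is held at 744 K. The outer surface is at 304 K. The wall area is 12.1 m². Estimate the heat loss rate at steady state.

Treating each layer as a thermal resistance in series:
R_cast iron = L/(kA) = 0.0037/(58.8×12.1) = 5.2×10^-6 K/W
R_perlite board = L/(kA) = 0.105/(0.0556×12.1) = 0.1561 K/W
R_total = 0.1561 K/W
Q = ΔT / R_total = 440 / 0.1561

Q ≈ 2820 W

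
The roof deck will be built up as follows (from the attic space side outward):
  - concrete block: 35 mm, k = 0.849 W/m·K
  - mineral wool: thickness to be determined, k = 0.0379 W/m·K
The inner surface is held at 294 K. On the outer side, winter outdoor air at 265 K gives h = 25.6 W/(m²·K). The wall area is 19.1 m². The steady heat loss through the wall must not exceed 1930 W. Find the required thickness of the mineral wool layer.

L ≈ 7.83 mm

Model the wall as resistances in series:
R_concrete block = L/(kA) = 0.035/(0.849×19.1) = 0.002158 K/W
R_outer film = 1/(h_o·A) = 1/(25.6×19.1) = 0.002045 K/W
Sum of the known resistances R_other = 0.004204 K/W
Required total resistance R_tot = ΔT/Q_allow = 29/1930 = 0.01503 K/W
R_mineral wool = R_tot − R_other = 0.01082 K/W
L = R·k·A = 0.01082×0.0379×19.1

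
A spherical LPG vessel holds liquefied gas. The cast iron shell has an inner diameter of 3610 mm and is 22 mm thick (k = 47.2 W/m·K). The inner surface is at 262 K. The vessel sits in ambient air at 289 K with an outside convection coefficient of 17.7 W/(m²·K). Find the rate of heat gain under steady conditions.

Each spherical layer contributes R = (1/r_i − 1/r_o)/(4πk):
R_cast iron shell = (1/1.805 − 1/1.827)/(4π×47.2) = 1.125×10^-5 K/W
R_outer film = 1/(h·4πr_o²) = 1/(17.7×4π×1.827²) = 0.001347 K/W
R_total = 0.001358 K/W
Q = ΔT/R_total = 27/0.001358

Q ≈ 19900 W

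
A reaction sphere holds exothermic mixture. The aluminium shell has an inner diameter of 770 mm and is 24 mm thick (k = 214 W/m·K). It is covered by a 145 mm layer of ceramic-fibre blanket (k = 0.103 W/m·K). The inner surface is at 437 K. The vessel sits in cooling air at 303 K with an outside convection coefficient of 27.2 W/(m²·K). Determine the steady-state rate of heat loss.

Spherical conduction: R = (1/r_in − 1/r_out)/(4πk) per layer; series-sum.
R_aluminium shell = (1/0.385 − 1/0.409)/(4π×214) = 5.668×10^-5 K/W
R_ceramic-fibre blanket = (1/0.409 − 1/0.554)/(4π×0.103) = 0.4944 K/W
R_outer film = 1/(h·4πr_o²) = 1/(27.2×4π×0.554²) = 0.009532 K/W
R_total = 0.504 K/W
Q = ΔT/R_total = 134/0.504

Q ≈ 266 W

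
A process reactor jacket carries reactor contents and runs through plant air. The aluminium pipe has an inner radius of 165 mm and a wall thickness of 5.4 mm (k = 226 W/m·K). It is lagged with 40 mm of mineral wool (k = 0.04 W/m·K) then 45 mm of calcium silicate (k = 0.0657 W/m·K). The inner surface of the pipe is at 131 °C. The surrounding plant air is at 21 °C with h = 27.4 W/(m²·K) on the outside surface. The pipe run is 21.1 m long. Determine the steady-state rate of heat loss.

Q ≈ 1740 W

Cylindrical conduction, so R = ln(r₂/r₁)/(2πkL) per layer, in series:
R_aluminium pipe wall = ln(170.4/165)/(2π×226×21.1) = 1.075×10^-6 K/W
R_mineral wool = ln(210.4/170.4)/(2π×0.04×21.1) = 0.03976 K/W
R_calcium silicate = ln(255.4/210.4)/(2π×0.0657×21.1) = 0.02225 K/W
R_outer film = 1/(h_o·2πr_oL) = 1/(27.4×2π×0.2554×21.1) = 0.001078 K/W
R_total = 0.06309 K/W
Q = ΔT/R_total = 110/0.06309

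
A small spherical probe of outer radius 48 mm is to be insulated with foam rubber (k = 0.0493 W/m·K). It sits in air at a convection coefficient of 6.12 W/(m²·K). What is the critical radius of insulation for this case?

r_cr ≈ 16.1 mm

For a sphere r_cr = 2k/h = 2×0.0493/6.12
r_cr = 16.1 mm; since the bare radius (48 mm) is above r_cr, any added insulation will reduce heat loss.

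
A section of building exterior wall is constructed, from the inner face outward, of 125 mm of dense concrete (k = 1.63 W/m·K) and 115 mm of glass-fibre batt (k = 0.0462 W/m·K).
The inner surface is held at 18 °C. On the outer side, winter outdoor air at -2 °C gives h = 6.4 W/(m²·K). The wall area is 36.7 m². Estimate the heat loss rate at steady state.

Q ≈ 270 W

Series thermal resistances:
R_dense concrete = L/(kA) = 0.125/(1.63×36.7) = 0.00209 K/W
R_glass-fibre batt = L/(kA) = 0.115/(0.0462×36.7) = 0.06782 K/W
R_outer film = 1/(h_o·A) = 1/(6.4×36.7) = 0.004257 K/W
R_total = 0.07417 K/W
Q = ΔT / R_total = 20 / 0.07417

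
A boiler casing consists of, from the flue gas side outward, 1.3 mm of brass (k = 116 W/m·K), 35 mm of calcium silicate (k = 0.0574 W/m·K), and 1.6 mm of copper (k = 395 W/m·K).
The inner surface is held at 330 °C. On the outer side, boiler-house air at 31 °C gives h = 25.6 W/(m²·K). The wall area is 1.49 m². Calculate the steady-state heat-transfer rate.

Model the wall as resistances in series:
R_brass = L/(kA) = 0.0013/(116×1.49) = 7.521×10^-6 K/W
R_calcium silicate = L/(kA) = 0.035/(0.0574×1.49) = 0.4092 K/W
R_copper = L/(kA) = 0.0016/(395×1.49) = 2.719×10^-6 K/W
R_outer film = 1/(h_o·A) = 1/(25.6×1.49) = 0.02622 K/W
R_total = 0.4355 K/W
Q = ΔT / R_total = 299 / 0.4355

Q ≈ 687 W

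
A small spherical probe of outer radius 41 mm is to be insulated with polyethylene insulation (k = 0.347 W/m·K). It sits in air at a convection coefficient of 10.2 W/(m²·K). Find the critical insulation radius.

For a sphere r_cr = 2k/h = 2×0.347/10.2
r_cr = 68 mm; since the bare radius (41 mm) is below r_cr, adding a thin layer of insulation will *increase* heat loss.

r_cr ≈ 68 mm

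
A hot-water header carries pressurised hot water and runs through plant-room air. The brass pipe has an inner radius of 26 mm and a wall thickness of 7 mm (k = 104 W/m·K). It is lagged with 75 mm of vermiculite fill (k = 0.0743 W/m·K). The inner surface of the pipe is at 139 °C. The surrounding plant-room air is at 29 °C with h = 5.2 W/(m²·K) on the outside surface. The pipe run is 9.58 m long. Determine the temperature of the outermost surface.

T ≈ 40 °C

Cylindrical conduction, so R = ln(r₂/r₁)/(2πkL) per layer, in series:
R_brass pipe wall = ln(33/26)/(2π×104×9.58) = 3.808×10^-5 K/W
R_vermiculite fill = ln(108/33)/(2π×0.0743×9.58) = 0.2651 K/W
R_outer film = 1/(h_o·2πr_oL) = 1/(5.2×2π×0.108×9.58) = 0.02958 K/W
R_total = 0.2947 K/W
Q = ΔT/R_total = 110/0.2947
Q = 373 W
T_interface = T_inner − Q·ΣR(inner→interface) = 139 − 373×0.2651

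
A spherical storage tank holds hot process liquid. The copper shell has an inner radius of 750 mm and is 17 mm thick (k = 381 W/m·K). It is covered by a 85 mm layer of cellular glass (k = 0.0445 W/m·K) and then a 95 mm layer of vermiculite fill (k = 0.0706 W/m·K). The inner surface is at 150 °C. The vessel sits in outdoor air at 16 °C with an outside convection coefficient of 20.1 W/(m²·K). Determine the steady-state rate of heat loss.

Q ≈ 362 W

Each spherical layer contributes R = (1/r_i − 1/r_o)/(4πk):
R_copper shell = (1/0.75 − 1/0.767)/(4π×381) = 6.172×10^-6 K/W
R_cellular glass = (1/0.767 − 1/0.852)/(4π×0.0445) = 0.2326 K/W
R_vermiculite fill = (1/0.852 − 1/0.947)/(4π×0.0706) = 0.1327 K/W
R_outer film = 1/(h·4πr_o²) = 1/(20.1×4π×0.947²) = 0.004415 K/W
R_total = 0.3697 K/W
Q = ΔT/R_total = 134/0.3697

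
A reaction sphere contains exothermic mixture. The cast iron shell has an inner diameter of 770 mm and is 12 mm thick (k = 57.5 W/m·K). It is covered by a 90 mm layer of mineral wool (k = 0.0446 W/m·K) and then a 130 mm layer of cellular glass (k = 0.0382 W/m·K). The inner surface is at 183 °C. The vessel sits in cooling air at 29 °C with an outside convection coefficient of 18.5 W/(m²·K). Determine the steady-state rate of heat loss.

Spherical conduction: R = (1/r_in − 1/r_out)/(4πk) per layer; series-sum.
R_cast iron shell = (1/0.385 − 1/0.397)/(4π×57.5) = 1.087×10^-4 K/W
R_mineral wool = (1/0.397 − 1/0.487)/(4π×0.0446) = 0.8306 K/W
R_cellular glass = (1/0.487 − 1/0.617)/(4π×0.0382) = 0.9013 K/W
R_outer film = 1/(h·4πr_o²) = 1/(18.5×4π×0.617²) = 0.0113 K/W
R_total = 1.743 K/W
Q = ΔT/R_total = 154/1.743

Q ≈ 88.3 W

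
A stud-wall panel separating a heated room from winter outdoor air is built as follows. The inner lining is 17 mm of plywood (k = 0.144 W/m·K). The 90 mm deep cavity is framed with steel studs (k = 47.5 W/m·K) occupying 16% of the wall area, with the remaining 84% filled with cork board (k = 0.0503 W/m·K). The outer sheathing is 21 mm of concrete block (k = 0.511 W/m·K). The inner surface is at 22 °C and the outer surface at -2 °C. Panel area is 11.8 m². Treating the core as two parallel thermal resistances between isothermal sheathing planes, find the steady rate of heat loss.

Q ≈ 1660 W

Sheathing layers in series; stud and cavity paths in parallel between them.
R_inner = 0.017/(0.144×11.8) = 0.01 K/W
R_stud  = 0.09/(47.5×0.16×11.8) = 0.001004 K/W
R_cav   = 0.09/(0.0503×0.84×11.8) = 0.1805 K/W
1/R_core = 1/R_stud + 1/R_cav → R_core = 9.98×10^-4 K/W
R_outer = 0.021/(0.511×11.8) = 0.003483 K/W
R_total = 0.01449 K/W
Q = ΔT/R_total = 24/0.01449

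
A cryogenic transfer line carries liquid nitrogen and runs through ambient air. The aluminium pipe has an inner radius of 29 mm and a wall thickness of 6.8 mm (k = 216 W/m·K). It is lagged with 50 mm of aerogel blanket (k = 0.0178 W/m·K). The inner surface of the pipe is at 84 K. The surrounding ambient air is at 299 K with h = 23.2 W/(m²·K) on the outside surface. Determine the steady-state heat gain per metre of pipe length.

q′ ≈ 27.2 W/m

Treating each annulus and film as a series resistance:
R_aluminium pipe wall = ln(35.8/29)/(2π×216×1) = 1.552×10^-4 K/W
R_aerogel blanket = ln(85.8/35.8)/(2π×0.0178×1) = 7.815 K/W
R_outer film = 1/(h_o·2πr_oL) = 1/(23.2×2π×0.0858×1) = 0.07995 K/W
R_total = 7.895 K/W
Q = ΔT/R_total = 215/7.895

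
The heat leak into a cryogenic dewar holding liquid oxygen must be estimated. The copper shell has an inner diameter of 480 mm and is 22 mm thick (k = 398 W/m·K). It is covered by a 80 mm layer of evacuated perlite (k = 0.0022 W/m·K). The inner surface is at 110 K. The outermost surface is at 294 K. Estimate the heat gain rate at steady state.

Q ≈ 5.7 W

Radial (spherical) resistances in series:
R_copper shell = (1/0.24 − 1/0.262)/(4π×398) = 6.995×10^-5 K/W
R_evacuated perlite = (1/0.262 − 1/0.342)/(4π×0.0022) = 32.29 K/W
R_total = 32.29 K/W
Q = ΔT/R_total = 184/32.29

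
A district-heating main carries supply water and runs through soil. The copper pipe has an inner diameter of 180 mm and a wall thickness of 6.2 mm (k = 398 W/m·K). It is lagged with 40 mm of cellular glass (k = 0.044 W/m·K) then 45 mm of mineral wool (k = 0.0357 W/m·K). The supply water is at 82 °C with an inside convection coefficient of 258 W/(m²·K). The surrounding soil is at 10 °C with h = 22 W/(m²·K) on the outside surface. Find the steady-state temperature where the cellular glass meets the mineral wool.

T ≈ 46.7 °C

Radial resistances (cylindrical: R_cond = ln(r_o/r_i)/(2πkL), R_conv = 1/(h·2πrL)):
R_inner film = 1/(h_i·2πr₁L) = 1/(258×2π×0.09×1) = 0.006854 K/W
R_copper pipe wall = ln(96.2/90)/(2π×398×1) = 2.664×10^-5 K/W
R_cellular glass = ln(136.2/96.2)/(2π×0.044×1) = 1.258 K/W
R_mineral wool = ln(181.2/136.2)/(2π×0.0357×1) = 1.273 K/W
R_outer film = 1/(h_o·2πr_oL) = 1/(22×2π×0.1812×1) = 0.03992 K/W
R_total = 2.577 K/W
Q = ΔT/R_total = 72/2.577
Q = 27.9 W/m
T_interface = T_inner − Q·ΣR(inner→interface) = 82 − 27.9×1.265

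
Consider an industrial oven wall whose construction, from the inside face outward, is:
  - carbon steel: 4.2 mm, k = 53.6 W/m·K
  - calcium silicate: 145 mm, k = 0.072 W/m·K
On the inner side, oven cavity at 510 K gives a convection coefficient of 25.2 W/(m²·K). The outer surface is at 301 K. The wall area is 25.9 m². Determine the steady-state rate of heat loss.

Q ≈ 2640 W

Model the wall as resistances in series:
R_inner film = 1/(h_i·A) = 1/(25.2×25.9) = 0.001532 K/W
R_carbon steel = L/(kA) = 0.0042/(53.6×25.9) = 3.025×10^-6 K/W
R_calcium silicate = L/(kA) = 0.145/(0.072×25.9) = 0.07776 K/W
R_total = 0.07929 K/W
Q = ΔT / R_total = 209 / 0.07929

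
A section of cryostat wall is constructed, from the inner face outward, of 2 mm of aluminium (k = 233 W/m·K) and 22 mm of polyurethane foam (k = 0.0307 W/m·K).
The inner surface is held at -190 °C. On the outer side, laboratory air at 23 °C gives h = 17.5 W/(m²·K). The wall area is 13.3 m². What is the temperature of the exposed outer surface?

Model the wall as resistances in series:
R_aluminium = L/(kA) = 0.002/(233×13.3) = 6.454×10^-7 K/W
R_polyurethane foam = L/(kA) = 0.022/(0.0307×13.3) = 0.05388 K/W
R_outer film = 1/(h_o·A) = 1/(17.5×13.3) = 0.004296 K/W
R_total = 0.05818 K/W;  Q = ΔT/R_total = 213/0.05818 = 3661 W
T_interface = T_inner + Q·ΣR(inner→interface) = -190 + 3660×0.05388

T ≈ 7.27 °C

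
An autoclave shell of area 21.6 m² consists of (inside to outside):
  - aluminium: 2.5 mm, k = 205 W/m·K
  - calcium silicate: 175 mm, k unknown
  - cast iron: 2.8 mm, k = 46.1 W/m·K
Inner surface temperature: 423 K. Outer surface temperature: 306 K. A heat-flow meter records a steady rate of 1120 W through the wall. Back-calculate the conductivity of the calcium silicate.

Treating each layer as a thermal resistance in series:
R_aluminium = L/(kA) = 0.0025/(205×21.6) = 5.646×10^-7 K/W
R_cast iron = L/(kA) = 0.0028/(46.1×21.6) = 2.812×10^-6 K/W
Sum of known resistances R_other = 3.377×10^-6 K/W
Total R = ΔT/Q = 117/1120 = 0.1045 K/W
R_calcium silicate = R_total − R_other = 0.1045 K/W
k = L/(R·A) = 0.175/(0.1045×21.6)

k ≈ 0.0776 W/(m·K)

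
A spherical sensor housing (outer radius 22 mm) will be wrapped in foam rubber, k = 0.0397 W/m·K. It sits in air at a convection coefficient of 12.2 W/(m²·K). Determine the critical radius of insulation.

For a sphere r_cr = 2k/h = 2×0.0397/12.2
r_cr = 6.51 mm; since the bare radius (22 mm) is above r_cr, any added insulation will reduce heat loss.

r_cr ≈ 6.51 mm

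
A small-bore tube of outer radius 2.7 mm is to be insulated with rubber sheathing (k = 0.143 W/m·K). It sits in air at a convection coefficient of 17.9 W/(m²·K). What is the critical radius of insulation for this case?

r_cr ≈ 7.99 mm

For a cylinder r_cr = k/h = 0.143/17.9
r_cr = 7.99 mm; since the bare radius (2.7 mm) is below r_cr, adding a thin layer of insulation will *increase* heat loss.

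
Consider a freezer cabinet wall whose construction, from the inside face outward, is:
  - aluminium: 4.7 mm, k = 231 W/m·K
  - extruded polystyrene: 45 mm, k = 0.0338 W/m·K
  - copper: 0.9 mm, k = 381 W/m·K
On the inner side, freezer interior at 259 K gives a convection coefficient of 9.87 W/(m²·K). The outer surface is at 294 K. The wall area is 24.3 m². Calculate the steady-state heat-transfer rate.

Using the resistance-network approach (series):
R_inner film = 1/(h_i·A) = 1/(9.87×24.3) = 0.004169 K/W
R_aluminium = L/(kA) = 0.0047/(231×24.3) = 8.373×10^-7 K/W
R_extruded polystyrene = L/(kA) = 0.045/(0.0338×24.3) = 0.05479 K/W
R_copper = L/(kA) = 0.0009/(381×24.3) = 9.721×10^-8 K/W
R_total = 0.05896 K/W
Q = ΔT / R_total = 35 / 0.05896

Q ≈ 594 W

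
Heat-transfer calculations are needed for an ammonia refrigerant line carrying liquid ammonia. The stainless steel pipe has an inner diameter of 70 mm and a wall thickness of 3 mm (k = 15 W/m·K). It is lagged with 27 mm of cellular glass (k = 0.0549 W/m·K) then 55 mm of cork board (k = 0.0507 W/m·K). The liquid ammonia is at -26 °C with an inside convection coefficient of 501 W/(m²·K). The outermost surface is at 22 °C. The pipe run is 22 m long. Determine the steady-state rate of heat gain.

Per-layer cylindrical resistances, series-summed:
R_inner film = 1/(h_i·2πr₁L) = 1/(501×2π×0.035×22) = 4.126×10^-4 K/W
R_stainless steel pipe wall = ln(38/35)/(2π×15×22) = 3.966×10^-5 K/W
R_cellular glass = ln(65/38)/(2π×0.0549×22) = 0.07074 K/W
R_cork board = ln(120/65)/(2π×0.0507×22) = 0.08748 K/W
R_total = 0.1587 K/W
Q = ΔT/R_total = 48/0.1587

Q ≈ 303 W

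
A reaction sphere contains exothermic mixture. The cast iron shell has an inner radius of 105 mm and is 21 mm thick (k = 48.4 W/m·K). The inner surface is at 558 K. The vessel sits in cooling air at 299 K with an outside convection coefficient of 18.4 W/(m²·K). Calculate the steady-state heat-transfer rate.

Q ≈ 942 W

Radial (spherical) resistances in series:
R_cast iron shell = (1/0.105 − 1/0.126)/(4π×48.4) = 0.00261 K/W
R_outer film = 1/(h·4πr_o²) = 1/(18.4×4π×0.126²) = 0.2724 K/W
R_total = 0.275 K/W
Q = ΔT/R_total = 259/0.275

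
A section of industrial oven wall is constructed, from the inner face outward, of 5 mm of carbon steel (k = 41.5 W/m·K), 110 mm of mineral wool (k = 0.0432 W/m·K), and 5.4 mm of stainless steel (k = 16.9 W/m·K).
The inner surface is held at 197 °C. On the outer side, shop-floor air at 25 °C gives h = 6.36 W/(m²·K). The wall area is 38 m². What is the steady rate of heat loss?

Q ≈ 2420 W

Thermal resistances in series:
R_carbon steel = L/(kA) = 0.005/(41.5×38) = 3.171×10^-6 K/W
R_mineral wool = L/(kA) = 0.11/(0.0432×38) = 0.06701 K/W
R_stainless steel = L/(kA) = 0.0054/(16.9×38) = 8.409×10^-6 K/W
R_outer film = 1/(h_o·A) = 1/(6.36×38) = 0.004138 K/W
R_total = 0.07116 K/W
Q = ΔT / R_total = 172 / 0.07116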